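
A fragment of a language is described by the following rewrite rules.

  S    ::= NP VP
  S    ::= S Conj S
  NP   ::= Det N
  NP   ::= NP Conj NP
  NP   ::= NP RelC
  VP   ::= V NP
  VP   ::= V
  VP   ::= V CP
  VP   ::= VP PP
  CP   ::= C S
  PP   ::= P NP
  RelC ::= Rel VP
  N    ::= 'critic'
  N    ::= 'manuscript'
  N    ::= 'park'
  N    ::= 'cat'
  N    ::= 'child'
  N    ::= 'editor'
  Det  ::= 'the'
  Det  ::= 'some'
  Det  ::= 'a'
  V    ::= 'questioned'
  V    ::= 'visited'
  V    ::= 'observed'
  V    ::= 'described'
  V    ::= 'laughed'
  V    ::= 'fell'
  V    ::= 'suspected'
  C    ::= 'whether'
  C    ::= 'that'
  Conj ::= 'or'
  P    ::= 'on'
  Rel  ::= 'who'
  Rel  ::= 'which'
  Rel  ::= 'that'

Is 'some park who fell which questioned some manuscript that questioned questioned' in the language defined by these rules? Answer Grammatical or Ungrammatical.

S
  NP
    NP
      NP
        Det: some
        N: park
      RelC
        Rel: who
        VP
          V: fell
    RelC
      Rel: which
      VP
        V: questioned
        NP
          NP
            Det: some
            N: manuscript
          RelC
            Rel: that
            VP
              V: questioned
  VP
    V: questioned
Every word is introduced by a lexical rule and the phrasal rules combine the resulting categories into a single S.

Grammatical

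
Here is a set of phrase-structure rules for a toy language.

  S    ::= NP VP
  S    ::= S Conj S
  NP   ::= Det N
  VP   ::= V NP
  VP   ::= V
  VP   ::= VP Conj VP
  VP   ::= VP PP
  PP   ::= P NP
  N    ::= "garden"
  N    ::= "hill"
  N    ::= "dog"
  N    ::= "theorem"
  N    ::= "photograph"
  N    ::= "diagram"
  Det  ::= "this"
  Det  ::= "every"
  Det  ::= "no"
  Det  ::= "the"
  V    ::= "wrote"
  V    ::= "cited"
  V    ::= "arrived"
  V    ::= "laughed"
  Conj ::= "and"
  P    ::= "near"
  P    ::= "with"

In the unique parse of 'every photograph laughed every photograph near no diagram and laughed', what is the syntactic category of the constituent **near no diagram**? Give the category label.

PP

S
  NP
    Det: every
    N: photograph
  VP
    VP
      VP
        V: laughed
        NP
          Det: every
          N: photograph
      PP
        P: near
        NP
          Det: no
          N: diagram
    Conj: and
    VP
      V: laughed
The span 'near no diagram' is the PP node built by PP → P NP.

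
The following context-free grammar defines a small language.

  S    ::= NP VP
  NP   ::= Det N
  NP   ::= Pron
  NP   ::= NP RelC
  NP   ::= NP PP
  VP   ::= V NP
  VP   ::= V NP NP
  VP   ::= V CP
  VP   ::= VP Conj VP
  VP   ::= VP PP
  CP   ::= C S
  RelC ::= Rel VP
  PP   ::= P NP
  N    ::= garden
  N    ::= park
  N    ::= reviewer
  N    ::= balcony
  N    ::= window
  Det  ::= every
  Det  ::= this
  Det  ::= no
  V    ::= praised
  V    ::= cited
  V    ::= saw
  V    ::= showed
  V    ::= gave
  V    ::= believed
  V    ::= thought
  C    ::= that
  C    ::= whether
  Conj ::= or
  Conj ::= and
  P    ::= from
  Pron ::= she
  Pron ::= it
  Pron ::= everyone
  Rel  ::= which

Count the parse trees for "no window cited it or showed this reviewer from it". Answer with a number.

3

Two of the 3 distinct bracketings:
[S [NP [Det no] [N window]] [VP [VP [V cited] [NP [Pron it]]] [Conj or] [VP [V showed] [NP [NP [Det this] [N reviewer]] [PP [P from] [NP [Pron it]]]]]]]
[S [NP [Det no] [N window]] [VP [VP [V cited] [NP [Pron it]]] [Conj or] [VP [VP [V showed] [NP [Det this] [N reviewer]]] [PP [P from] [NP [Pron it]]]]]]
The difference turns on whether NP → NP PP is used at the relevant span, versus an alternative expansion of NP.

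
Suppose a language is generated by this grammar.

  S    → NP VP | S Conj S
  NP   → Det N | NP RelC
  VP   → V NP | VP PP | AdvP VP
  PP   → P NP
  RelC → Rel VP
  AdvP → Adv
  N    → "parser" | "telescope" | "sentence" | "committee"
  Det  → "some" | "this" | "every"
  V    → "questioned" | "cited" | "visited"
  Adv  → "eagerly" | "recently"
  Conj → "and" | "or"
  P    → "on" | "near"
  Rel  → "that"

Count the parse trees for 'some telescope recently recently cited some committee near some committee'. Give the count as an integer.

Two of the 3 distinct bracketings:
[S [NP [Det some] [N telescope]] [VP [VP [AdvP [Adv recently]] [VP [AdvP [Adv recently]] [VP [V cited] [NP [Det some] [N committee]]]]] [PP [P near] [NP [Det some] [N committee]]]]]
[S [NP [Det some] [N telescope]] [VP [AdvP [Adv recently]] [VP [VP [AdvP [Adv recently]] [VP [V cited] [NP [Det some] [N committee]]]] [PP [P near] [NP [Det some] [N committee]]]]]]
The trees differ in how a recursive rule is bracketed over the same span.

3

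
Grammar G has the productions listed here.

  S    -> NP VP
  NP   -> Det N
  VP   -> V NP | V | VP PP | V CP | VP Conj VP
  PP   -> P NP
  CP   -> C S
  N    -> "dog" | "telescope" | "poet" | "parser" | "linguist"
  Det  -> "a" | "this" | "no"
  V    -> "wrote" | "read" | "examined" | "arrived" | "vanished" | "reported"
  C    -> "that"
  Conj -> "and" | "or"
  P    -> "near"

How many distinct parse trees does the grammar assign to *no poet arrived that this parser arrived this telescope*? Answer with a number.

[S [NP [Det no] [N poet]] [VP [V arrived] [CP [C that] [S [NP [Det this] [N parser]] [VP [V arrived] [NP [Det this] [N telescope]]]]]]]
No rule offers an alternative attachment or grouping for any span, so this is the only derivation.

1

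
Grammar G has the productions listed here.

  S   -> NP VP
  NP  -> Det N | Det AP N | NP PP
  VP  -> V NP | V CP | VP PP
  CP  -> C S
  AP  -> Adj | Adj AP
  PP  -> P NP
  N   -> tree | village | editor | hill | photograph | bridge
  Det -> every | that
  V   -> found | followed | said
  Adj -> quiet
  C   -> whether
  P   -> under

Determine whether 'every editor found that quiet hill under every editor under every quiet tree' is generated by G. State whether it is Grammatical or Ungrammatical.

Grammatical

S
  NP
    Det: every
    N: editor
  VP
    V: found
    NP
      NP
        Det: that
        AP
          Adj: quiet
        N: hill
      PP
        P: under
        NP
          NP
            Det: every
            N: editor
          PP
            P: under
            NP
              Det: every
              AP
                Adj: quiet
              N: tree
Each bracket corresponds to one application of a listed rule, so the string is derivable from S.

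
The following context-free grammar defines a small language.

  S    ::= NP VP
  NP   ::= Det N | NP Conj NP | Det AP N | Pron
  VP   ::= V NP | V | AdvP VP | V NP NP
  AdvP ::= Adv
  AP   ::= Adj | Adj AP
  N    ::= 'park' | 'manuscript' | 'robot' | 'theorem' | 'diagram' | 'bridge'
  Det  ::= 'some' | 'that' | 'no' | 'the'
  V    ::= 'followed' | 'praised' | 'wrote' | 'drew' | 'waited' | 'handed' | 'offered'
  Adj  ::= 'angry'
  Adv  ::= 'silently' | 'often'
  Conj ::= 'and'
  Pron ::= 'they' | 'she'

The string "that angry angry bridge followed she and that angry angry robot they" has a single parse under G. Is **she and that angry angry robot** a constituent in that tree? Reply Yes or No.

[S [NP [Det that] [AP [Adj angry] [AP [Adj angry]]] [N bridge]] [VP [V followed] [NP [NP [Pron she]] [Conj and] [NP [Det that] [AP [Adj angry] [AP [Adj angry]]] [N robot]]] [NP [Pron they]]]]
The words 'she and that angry angry robot' are exhaustively dominated by a single NP node (built by NP → NP Conj NP), so they form a constituent.

Yes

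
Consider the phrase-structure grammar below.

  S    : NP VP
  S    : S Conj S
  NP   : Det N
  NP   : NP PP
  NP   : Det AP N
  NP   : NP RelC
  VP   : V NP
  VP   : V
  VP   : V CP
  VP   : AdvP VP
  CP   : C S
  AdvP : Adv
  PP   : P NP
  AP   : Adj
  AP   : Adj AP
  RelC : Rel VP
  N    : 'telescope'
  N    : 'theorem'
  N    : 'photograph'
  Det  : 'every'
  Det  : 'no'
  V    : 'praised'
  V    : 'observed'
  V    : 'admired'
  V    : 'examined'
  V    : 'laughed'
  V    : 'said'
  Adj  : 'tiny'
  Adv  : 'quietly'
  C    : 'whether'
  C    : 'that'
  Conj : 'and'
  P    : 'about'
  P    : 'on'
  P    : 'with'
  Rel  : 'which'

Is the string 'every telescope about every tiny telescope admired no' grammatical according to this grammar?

Ungrammatical

For S → NP VP, every NP-prefix leaves a non-VP remainder: after 'every telescope' the remainder is not a VP; after 'every telescope about every tiny telescope' the remainder is not a VP. The alternative S rule S → S Conj S likewise has no satisfying split.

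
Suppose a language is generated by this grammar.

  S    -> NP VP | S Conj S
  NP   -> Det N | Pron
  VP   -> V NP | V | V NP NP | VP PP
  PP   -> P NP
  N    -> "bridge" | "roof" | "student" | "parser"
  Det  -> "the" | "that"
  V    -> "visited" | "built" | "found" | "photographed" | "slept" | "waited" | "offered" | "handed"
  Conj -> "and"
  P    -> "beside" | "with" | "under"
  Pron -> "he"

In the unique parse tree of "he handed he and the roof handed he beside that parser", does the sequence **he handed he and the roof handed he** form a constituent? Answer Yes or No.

No

[S [S [NP [Pron he]] [VP [V handed] [NP [Pron he]]]] [Conj and] [S [NP [Det the] [N roof]] [VP [VP [V handed] [NP [Pron he]]] [PP [P beside] [NP [Det that] [N parser]]]]]]
The smallest constituent containing 'he handed he and the roof handed he' is the S spanning 'he handed he and the roof handed he beside that parser'; no single node in the tree dominates exactly the given words.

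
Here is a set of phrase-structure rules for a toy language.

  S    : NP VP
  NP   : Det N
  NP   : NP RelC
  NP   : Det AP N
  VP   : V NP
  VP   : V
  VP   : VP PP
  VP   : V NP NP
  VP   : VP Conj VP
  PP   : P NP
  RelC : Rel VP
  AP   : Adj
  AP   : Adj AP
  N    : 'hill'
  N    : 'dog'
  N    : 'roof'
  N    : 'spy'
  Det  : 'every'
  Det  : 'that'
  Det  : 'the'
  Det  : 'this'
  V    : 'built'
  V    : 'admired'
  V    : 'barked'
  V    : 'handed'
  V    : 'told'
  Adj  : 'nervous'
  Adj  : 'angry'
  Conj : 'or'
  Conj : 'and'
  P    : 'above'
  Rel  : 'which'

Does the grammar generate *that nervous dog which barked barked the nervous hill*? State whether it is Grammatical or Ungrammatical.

[S [NP [NP [Det that] [AP [Adj nervous]] [N dog]] [RelC [Rel which] [VP [V barked]]]] [VP [V barked] [NP [Det the] [AP [Adj nervous]] [N hill]]]]
Every word is introduced by a lexical rule and the phrasal rules combine the resulting categories into a single S.

Grammatical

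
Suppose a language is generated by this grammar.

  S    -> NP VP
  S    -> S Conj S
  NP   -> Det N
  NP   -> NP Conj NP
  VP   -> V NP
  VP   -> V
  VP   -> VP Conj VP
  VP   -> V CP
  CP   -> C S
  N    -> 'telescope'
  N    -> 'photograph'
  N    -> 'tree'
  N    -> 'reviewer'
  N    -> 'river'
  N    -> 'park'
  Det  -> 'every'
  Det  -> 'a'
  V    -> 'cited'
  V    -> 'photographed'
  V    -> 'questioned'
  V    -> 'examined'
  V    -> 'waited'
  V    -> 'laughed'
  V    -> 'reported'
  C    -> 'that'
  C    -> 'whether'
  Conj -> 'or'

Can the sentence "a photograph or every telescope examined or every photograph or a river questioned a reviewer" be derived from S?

[S [S [NP [NP [Det a] [N photograph]] [Conj or] [NP [Det every] [N telescope]]] [VP [V examined]]] [Conj or] [S [NP [NP [Det every] [N photograph]] [Conj or] [NP [Det a] [N river]]] [VP [V questioned] [NP [Det a] [N reviewer]]]]]
The bracketing above is licensed at every node by one of the given productions, with S at the root.

Grammatical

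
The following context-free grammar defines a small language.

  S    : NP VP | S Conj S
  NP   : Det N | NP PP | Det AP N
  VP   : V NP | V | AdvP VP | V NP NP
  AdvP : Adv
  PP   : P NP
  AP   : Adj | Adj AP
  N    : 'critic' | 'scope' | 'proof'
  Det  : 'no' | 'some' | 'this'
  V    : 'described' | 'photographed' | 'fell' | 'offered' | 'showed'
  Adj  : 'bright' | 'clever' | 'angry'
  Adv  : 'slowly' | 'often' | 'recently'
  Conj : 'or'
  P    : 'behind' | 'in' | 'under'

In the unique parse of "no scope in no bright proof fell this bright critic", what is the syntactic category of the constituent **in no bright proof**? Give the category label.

[S [NP [NP [Det no] [N scope]] [PP [P in] [NP [Det no] [AP [Adj bright]] [N proof]]]] [VP [V fell] [NP [Det this] [AP [Adj bright]] [N critic]]]]
The span 'in no bright proof' is the PP node built by PP → P NP.

PP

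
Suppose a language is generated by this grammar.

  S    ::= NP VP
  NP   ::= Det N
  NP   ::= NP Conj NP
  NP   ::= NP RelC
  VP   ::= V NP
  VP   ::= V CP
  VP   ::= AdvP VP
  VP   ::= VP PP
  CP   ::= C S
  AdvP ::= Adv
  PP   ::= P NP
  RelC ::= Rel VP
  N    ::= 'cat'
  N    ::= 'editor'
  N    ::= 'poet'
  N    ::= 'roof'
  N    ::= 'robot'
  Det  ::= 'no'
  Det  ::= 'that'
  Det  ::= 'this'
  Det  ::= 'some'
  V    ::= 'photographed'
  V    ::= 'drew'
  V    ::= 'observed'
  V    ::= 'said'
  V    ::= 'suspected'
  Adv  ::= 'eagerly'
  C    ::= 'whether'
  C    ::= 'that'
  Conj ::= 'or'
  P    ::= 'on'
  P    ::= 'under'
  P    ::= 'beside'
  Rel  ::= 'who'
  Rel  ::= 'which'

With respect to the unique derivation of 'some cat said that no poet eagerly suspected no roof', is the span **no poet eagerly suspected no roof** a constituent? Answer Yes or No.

[S [NP [Det some] [N cat]] [VP [V said] [CP [C that] [S [NP [Det no] [N poet]] [VP [AdvP [Adv eagerly]] [VP [V suspected] [NP [Det no] [N roof]]]]]]]]
The words 'no poet eagerly suspected no roof' are exhaustively dominated by a single S node (built by S → NP VP), so they form a constituent.

Yes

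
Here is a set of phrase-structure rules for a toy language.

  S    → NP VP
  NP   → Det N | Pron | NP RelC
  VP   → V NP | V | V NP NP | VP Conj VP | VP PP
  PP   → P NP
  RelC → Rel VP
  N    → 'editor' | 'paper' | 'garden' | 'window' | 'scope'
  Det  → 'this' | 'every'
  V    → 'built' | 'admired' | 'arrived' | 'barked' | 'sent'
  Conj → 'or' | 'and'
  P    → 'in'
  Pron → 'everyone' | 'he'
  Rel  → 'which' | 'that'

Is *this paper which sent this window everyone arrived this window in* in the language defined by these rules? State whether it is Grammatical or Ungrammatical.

Ungrammatical

For S → NP VP, every NP-prefix leaves a non-VP remainder: after 'this paper' the remainder is not a VP; after 'this paper which sent' the remainder is not a VP; after 'this paper which sent this window' the remainder is not a VP (and 1 more).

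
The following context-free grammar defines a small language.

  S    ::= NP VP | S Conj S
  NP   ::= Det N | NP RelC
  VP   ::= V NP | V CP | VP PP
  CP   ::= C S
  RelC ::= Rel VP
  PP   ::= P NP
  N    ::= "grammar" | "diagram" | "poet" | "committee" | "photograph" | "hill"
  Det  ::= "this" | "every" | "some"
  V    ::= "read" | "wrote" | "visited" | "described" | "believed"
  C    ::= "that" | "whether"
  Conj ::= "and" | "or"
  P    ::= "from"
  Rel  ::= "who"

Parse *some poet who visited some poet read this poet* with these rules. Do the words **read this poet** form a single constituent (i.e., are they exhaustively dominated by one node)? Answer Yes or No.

Yes

[S [NP [NP [Det some] [N poet]] [RelC [Rel who] [VP [V visited] [NP [Det some] [N poet]]]]] [VP [V read] [NP [Det this] [N poet]]]]
The words 'read this poet' are exhaustively dominated by a single VP node (built by VP → V NP), so they form a constituent.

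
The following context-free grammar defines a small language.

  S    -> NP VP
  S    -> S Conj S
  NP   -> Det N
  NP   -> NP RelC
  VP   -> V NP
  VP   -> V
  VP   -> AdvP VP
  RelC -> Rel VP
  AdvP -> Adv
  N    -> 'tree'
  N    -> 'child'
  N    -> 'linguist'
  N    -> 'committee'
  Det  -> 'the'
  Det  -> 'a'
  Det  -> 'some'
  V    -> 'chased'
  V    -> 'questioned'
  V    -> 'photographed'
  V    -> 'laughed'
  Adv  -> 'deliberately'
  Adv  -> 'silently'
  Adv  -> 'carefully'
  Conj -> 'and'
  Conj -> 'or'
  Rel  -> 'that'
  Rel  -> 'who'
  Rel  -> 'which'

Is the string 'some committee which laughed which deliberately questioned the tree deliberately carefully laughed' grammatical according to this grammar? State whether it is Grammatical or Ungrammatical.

Grammatical

S
  NP
    NP
      NP
        Det: some
        N: committee
      RelC
        Rel: which
        VP
          V: laughed
    RelC
      Rel: which
      VP
        AdvP
          Adv: deliberately
        VP
          V: questioned
          NP
            Det: the
            N: tree
  VP
    AdvP
      Adv: deliberately
    VP
      AdvP
        Adv: carefully
      VP
        V: laughed
Each bracket corresponds to one application of a listed rule, so the string is derivable from S.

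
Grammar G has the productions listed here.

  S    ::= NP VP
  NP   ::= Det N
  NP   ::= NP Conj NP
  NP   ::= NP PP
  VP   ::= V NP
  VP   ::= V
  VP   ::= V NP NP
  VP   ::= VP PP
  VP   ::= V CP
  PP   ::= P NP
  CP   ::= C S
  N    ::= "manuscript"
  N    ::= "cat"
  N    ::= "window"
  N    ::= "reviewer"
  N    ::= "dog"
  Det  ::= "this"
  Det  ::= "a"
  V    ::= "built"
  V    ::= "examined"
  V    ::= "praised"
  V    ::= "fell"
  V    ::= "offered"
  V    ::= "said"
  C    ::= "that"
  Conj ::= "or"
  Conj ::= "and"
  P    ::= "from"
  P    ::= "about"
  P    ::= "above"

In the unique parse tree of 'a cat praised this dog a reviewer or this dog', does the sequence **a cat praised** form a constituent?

[S [NP [Det a] [N cat]] [VP [V praised] [NP [Det this] [N dog]] [NP [NP [Det a] [N reviewer]] [Conj or] [NP [Det this] [N dog]]]]]
The smallest constituent containing 'a cat praised' is the S spanning 'a cat praised this dog a reviewer or this dog'; no single node in the tree dominates exactly the given words.

No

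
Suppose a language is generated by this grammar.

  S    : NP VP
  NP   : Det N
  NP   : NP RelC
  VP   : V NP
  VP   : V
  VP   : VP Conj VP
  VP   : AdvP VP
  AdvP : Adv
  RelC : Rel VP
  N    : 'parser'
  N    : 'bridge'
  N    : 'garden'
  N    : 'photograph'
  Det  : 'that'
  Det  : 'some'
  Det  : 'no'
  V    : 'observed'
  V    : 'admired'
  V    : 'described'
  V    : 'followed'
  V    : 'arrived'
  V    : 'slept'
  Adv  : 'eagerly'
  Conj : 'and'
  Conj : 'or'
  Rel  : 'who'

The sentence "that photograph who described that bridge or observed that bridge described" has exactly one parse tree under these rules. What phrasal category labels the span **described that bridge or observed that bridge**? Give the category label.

VP

[S [NP [NP [Det that] [N photograph]] [RelC [Rel who] [VP [VP [V described] [NP [Det that] [N bridge]]] [Conj or] [VP [V observed] [NP [Det that] [N bridge]]]]]] [VP [V described]]]
The span 'described that bridge or observed that bridge' is the VP node built by VP → VP Conj VP.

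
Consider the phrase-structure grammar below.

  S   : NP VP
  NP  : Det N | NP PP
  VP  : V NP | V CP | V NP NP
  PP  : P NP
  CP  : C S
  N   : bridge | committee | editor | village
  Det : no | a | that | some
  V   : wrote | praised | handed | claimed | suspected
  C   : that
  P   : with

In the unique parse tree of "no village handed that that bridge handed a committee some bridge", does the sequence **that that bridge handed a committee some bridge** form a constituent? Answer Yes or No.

Yes

[S [NP [Det no] [N village]] [VP [V handed] [CP [C that] [S [NP [Det that] [N bridge]] [VP [V handed] [NP [Det a] [N committee]] [NP [Det some] [N bridge]]]]]]]
The words 'that that bridge handed a committee some bridge' are exhaustively dominated by a single CP node (built by CP → C S), so they form a constituent.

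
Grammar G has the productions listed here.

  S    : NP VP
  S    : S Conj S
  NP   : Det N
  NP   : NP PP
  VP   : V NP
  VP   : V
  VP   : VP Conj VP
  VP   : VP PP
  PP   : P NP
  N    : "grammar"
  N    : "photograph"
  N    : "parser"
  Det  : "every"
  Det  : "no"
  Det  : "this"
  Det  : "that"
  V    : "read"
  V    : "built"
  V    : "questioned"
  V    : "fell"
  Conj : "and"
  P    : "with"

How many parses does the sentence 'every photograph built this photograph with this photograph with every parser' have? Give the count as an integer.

5

Two of the 5 distinct bracketings:
[S [NP [Det every] [N photograph]] [VP [V built] [NP [NP [Det this] [N photograph]] [PP [P with] [NP [NP [Det this] [N photograph]] [PP [P with] [NP [Det every] [N parser]]]]]]]]
[S [NP [Det every] [N photograph]] [VP [V built] [NP [NP [NP [Det this] [N photograph]] [PP [P with] [NP [Det this] [N photograph]]]] [PP [P with] [NP [Det every] [N parser]]]]]]
The trees differ in how a recursive rule is bracketed over the same span.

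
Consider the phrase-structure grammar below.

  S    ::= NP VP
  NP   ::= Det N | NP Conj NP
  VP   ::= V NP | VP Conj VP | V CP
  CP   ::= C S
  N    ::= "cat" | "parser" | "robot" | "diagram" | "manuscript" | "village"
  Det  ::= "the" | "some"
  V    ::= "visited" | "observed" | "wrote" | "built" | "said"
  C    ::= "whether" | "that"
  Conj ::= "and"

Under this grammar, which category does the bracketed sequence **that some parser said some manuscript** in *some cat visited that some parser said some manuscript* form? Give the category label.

CP

[S [NP [Det some] [N cat]] [VP [V visited] [CP [C that] [S [NP [Det some] [N parser]] [VP [V said] [NP [Det some] [N manuscript]]]]]]]
The span 'that some parser said some manuscript' is the CP node built by CP → C S.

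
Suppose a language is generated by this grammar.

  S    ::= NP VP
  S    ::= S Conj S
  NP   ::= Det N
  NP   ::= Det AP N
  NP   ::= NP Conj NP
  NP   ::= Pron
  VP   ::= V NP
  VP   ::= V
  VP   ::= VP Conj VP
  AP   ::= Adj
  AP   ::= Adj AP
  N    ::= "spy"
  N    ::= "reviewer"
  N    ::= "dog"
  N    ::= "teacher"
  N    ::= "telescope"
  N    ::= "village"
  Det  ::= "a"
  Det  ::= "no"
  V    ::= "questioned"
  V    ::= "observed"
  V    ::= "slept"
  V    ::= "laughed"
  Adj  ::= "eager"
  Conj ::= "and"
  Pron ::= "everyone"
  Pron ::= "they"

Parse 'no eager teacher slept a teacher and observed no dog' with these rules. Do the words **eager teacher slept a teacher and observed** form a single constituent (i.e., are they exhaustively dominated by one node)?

[S [NP [Det no] [AP [Adj eager]] [N teacher]] [VP [VP [V slept] [NP [Det a] [N teacher]]] [Conj and] [VP [V observed] [NP [Det no] [N dog]]]]]
The smallest constituent containing 'eager teacher slept a teacher and observed' is the S spanning 'no eager teacher slept a teacher and observed no dog'; no single node in the tree dominates exactly the given words.

No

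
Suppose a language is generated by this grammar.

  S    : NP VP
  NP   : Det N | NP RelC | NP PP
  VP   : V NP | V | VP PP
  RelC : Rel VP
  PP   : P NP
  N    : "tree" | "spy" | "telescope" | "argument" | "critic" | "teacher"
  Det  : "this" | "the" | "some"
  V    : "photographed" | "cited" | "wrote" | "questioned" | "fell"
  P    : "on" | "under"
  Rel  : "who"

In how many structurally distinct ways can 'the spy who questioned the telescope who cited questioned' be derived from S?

2

The two bracketings:
[S [NP [NP [Det the] [N spy]] [RelC [Rel who] [VP [V questioned] [NP [NP [Det the] [N telescope]] [RelC [Rel who] [VP [V cited]]]]]]] [VP [V questioned]]]
[S [NP [NP [NP [Det the] [N spy]] [RelC [Rel who] [VP [V questioned] [NP [Det the] [N telescope]]]]] [RelC [Rel who] [VP [V cited]]]] [VP [V questioned]]]
The trees differ in how a recursive rule is bracketed over the same span.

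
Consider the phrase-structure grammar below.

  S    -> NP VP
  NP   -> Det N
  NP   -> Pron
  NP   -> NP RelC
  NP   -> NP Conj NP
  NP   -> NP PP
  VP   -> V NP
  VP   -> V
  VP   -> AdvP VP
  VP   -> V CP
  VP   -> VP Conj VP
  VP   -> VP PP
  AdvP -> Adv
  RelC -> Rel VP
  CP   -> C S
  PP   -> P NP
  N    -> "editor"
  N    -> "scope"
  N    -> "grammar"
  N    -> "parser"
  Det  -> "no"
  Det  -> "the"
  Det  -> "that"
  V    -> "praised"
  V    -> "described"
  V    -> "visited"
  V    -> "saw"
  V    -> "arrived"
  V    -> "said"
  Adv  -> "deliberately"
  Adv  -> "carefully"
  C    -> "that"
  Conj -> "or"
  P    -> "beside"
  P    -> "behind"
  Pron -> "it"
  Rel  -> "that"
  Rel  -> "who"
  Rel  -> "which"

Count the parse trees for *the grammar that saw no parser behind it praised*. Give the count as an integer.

3

Two of the 3 distinct bracketings:
[S [NP [NP [Det the] [N grammar]] [RelC [Rel that] [VP [V saw] [NP [NP [Det no] [N parser]] [PP [P behind] [NP [Pron it]]]]]]] [VP [V praised]]]
[S [NP [NP [Det the] [N grammar]] [RelC [Rel that] [VP [VP [V saw] [NP [Det no] [N parser]]] [PP [P behind] [NP [Pron it]]]]]] [VP [V praised]]]
The difference turns on whether NP → NP PP is used at the relevant span, versus an alternative expansion of NP.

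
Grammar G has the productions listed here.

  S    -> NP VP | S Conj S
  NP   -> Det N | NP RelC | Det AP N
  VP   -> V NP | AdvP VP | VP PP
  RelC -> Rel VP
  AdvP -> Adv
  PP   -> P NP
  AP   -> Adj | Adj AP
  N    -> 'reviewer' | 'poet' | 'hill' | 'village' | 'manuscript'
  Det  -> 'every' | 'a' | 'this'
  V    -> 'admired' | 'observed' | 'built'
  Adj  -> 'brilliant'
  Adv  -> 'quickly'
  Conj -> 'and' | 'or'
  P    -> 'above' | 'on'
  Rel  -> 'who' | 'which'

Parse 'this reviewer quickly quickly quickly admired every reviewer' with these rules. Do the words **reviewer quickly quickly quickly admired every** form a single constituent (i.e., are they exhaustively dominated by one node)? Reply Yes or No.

[S [NP [Det this] [N reviewer]] [VP [AdvP [Adv quickly]] [VP [AdvP [Adv quickly]] [VP [AdvP [Adv quickly]] [VP [V admired] [NP [Det every] [N reviewer]]]]]]]
The smallest constituent containing 'reviewer quickly quickly quickly admired every' is the S spanning 'this reviewer quickly quickly quickly admired every reviewer'; no single node in the tree dominates exactly the given words.

No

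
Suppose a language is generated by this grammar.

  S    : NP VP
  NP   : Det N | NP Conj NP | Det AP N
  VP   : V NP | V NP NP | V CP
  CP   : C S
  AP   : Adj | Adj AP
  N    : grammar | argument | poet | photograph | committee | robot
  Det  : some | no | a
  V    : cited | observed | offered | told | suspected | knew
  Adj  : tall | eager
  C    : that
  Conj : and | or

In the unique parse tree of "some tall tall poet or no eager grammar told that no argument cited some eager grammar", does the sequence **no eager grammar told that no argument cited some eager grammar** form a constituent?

No

[S [NP [NP [Det some] [AP [Adj tall] [AP [Adj tall]]] [N poet]] [Conj or] [NP [Det no] [AP [Adj eager]] [N grammar]]] [VP [V told] [CP [C that] [S [NP [Det no] [N argument]] [VP [V cited] [NP [Det some] [AP [Adj eager]] [N grammar]]]]]]]
The smallest constituent containing 'no eager grammar told that no argument cited some eager grammar' is the S spanning 'some tall tall poet or no eager grammar told that no argument cited some eager grammar'; no single node in the tree dominates exactly the given words.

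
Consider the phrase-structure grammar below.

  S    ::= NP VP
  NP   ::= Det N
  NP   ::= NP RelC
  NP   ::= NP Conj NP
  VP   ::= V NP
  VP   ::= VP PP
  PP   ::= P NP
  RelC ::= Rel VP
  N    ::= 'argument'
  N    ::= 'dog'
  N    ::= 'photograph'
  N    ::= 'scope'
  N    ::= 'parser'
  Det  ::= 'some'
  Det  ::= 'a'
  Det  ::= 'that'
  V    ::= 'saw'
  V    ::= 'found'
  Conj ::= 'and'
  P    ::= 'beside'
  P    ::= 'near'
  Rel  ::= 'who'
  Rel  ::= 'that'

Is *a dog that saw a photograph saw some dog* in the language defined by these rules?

Grammatical

S
  NP
    NP
      Det: a
      N: dog
    RelC
      Rel: that
      VP
        V: saw
        NP
          Det: a
          N: photograph
  VP
    V: saw
    NP
      Det: some
      N: dog
Every word is introduced by a lexical rule and the phrasal rules combine the resulting categories into a single S.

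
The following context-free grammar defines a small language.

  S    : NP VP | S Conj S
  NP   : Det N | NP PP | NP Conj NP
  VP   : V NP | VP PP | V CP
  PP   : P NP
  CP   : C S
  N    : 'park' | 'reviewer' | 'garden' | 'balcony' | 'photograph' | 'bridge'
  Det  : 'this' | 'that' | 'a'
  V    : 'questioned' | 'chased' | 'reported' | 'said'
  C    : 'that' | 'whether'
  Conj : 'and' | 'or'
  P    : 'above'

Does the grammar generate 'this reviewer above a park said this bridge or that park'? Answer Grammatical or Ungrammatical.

S
  NP
    NP
      Det: this
      N: reviewer
    PP
      P: above
      NP
        Det: a
        N: park
  VP
    V: said
    NP
      NP
        Det: this
        N: bridge
      Conj: or
      NP
        Det: that
        N: park
Each bracket corresponds to one application of a listed rule, so the string is derivable from S.

Grammatical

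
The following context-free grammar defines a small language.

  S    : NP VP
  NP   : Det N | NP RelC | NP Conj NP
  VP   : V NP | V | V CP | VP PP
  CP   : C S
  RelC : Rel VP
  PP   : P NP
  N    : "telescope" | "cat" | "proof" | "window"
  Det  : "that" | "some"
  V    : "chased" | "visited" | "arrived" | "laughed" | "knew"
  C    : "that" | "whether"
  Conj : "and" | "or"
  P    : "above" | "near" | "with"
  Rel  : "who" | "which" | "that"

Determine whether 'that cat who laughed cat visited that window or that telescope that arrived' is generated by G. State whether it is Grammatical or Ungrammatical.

A V word can never sit immediately before an N word in any string this grammar generates, so the substring 'laughed cat' rules out a derivation.

Ungrammatical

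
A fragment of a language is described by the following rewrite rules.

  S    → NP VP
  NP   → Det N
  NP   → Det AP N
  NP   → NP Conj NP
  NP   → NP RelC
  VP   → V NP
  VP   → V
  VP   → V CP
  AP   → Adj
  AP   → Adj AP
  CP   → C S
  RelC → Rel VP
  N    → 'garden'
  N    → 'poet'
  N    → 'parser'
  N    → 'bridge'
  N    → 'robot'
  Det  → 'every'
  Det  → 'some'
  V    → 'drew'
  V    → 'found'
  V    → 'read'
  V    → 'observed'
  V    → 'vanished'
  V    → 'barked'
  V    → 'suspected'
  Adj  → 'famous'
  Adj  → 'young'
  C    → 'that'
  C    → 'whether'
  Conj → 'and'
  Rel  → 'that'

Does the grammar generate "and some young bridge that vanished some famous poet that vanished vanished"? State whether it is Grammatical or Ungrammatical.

Ungrammatical

For S → NP VP, no prefix of the string parses as an NP.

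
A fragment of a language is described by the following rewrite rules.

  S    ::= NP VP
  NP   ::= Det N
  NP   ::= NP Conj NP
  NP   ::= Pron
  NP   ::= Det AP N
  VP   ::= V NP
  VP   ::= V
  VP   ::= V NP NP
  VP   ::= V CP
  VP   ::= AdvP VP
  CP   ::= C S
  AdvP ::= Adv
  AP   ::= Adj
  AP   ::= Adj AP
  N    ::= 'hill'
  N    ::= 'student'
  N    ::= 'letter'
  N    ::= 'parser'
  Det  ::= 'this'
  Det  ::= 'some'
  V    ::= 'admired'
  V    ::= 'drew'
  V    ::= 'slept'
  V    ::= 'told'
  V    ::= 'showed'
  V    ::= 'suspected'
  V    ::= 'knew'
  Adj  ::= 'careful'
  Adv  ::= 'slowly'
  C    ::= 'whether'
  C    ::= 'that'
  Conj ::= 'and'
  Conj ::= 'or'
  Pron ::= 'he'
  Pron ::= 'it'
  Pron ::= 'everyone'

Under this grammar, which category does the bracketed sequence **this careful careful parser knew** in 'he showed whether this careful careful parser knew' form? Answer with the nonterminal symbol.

S

[S [NP [Pron he]] [VP [V showed] [CP [C whether] [S [NP [Det this] [AP [Adj careful] [AP [Adj careful]]] [N parser]] [VP [V knew]]]]]]
The span 'this careful careful parser knew' is the S node built by S → NP VP.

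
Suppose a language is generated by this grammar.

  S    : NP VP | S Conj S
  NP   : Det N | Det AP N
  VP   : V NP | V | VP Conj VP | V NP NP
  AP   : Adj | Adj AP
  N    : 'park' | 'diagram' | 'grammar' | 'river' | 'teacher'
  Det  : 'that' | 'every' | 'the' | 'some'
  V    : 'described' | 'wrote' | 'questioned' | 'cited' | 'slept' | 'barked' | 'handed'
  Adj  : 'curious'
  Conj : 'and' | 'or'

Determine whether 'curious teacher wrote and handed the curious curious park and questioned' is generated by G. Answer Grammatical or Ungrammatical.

Ungrammatical

For S → NP VP, no prefix of the string parses as an NP. The alternative S rule S → S Conj S likewise has no satisfying split.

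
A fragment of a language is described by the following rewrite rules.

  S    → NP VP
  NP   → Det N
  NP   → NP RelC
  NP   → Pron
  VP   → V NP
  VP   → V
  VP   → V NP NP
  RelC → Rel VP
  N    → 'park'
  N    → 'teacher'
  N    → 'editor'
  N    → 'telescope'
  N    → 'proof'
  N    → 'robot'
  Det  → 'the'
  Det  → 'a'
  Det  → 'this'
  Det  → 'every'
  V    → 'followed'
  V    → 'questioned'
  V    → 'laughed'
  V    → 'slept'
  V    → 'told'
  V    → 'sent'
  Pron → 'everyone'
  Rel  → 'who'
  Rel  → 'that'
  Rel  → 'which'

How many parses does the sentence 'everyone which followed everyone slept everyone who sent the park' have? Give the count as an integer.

The two bracketings:
[S [NP [NP [Pron everyone]] [RelC [Rel which] [VP [V followed] [NP [Pron everyone]]]]] [VP [V slept] [NP [NP [Pron everyone]] [RelC [Rel who] [VP [V sent] [NP [Det the] [N park]]]]]]]
[S [NP [NP [Pron everyone]] [RelC [Rel which] [VP [V followed] [NP [Pron everyone]]]]] [VP [V slept] [NP [NP [Pron everyone]] [RelC [Rel who] [VP [V sent]]]] [NP [Det the] [N park]]]]
The difference turns on whether VP → V is used at the relevant span, versus an alternative expansion of VP.

2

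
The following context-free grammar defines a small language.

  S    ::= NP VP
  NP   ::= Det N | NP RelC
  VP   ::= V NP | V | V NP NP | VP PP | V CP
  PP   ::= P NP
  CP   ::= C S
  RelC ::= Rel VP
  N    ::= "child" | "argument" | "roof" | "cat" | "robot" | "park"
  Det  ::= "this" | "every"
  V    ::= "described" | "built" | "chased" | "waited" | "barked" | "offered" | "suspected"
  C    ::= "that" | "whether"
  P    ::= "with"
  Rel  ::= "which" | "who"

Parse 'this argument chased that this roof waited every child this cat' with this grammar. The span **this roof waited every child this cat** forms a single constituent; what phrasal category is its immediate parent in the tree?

S
  NP
    Det: this
    N: argument
  VP
    V: chased
    CP
      C: that
      S
        NP
          Det: this
          N: roof
        VP
          V: waited
          NP
            Det: every
            N: child
          NP
            Det: this
            N: cat
The span 'this roof waited every child this cat' is the S node built by S → NP VP.
Its mother is the CP built by CP → C S.

CP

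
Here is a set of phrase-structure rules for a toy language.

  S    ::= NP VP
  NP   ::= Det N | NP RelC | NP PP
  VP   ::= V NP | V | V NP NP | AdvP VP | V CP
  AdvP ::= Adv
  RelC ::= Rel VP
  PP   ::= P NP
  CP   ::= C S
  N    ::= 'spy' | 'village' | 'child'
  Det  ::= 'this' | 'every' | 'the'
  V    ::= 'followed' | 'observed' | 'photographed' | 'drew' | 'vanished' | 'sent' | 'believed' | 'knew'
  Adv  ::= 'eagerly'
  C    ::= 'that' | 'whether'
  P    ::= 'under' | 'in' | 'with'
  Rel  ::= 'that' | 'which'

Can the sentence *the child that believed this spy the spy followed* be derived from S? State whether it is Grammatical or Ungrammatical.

Grammatical

S
  NP
    NP
      Det: the
      N: child
    RelC
      Rel: that
      VP
        V: believed
        NP
          Det: this
          N: spy
        NP
          Det: the
          N: spy
  VP
    V: followed
Every word is introduced by a lexical rule and the phrasal rules combine the resulting categories into a single S.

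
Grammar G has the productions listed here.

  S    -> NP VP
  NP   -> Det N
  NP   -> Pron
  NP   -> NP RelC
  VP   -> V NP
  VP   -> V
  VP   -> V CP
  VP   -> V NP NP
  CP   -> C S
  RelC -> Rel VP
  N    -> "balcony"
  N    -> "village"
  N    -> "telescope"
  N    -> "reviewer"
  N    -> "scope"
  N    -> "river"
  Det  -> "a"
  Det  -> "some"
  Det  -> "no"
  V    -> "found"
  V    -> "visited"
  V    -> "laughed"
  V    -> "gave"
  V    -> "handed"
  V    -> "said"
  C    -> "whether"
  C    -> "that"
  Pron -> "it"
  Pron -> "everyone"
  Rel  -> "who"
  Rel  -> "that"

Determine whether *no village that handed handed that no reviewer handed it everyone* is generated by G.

Grammatical

S
  NP
    NP
      Det: no
      N: village
    RelC
      Rel: that
      VP
        V: handed
  VP
    V: handed
    CP
      C: that
      S
        NP
          Det: no
          N: reviewer
        VP
          V: handed
          NP
            Pron: it
          NP
            Pron: everyone
The bracketing above is licensed at every node by one of the given productions, with S at the root.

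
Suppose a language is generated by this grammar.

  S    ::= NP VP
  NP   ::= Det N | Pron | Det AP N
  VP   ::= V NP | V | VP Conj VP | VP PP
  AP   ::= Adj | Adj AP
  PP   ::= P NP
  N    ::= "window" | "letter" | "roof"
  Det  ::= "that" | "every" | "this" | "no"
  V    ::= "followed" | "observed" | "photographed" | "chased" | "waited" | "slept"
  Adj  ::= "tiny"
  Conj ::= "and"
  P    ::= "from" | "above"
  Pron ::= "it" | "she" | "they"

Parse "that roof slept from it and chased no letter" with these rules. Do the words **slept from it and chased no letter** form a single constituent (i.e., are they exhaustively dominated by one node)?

Yes

[S [NP [Det that] [N roof]] [VP [VP [VP [V slept]] [PP [P from] [NP [Pron it]]]] [Conj and] [VP [V chased] [NP [Det no] [N letter]]]]]
The words 'slept from it and chased no letter' are exhaustively dominated by a single VP node (built by VP → VP Conj VP), so they form a constituent.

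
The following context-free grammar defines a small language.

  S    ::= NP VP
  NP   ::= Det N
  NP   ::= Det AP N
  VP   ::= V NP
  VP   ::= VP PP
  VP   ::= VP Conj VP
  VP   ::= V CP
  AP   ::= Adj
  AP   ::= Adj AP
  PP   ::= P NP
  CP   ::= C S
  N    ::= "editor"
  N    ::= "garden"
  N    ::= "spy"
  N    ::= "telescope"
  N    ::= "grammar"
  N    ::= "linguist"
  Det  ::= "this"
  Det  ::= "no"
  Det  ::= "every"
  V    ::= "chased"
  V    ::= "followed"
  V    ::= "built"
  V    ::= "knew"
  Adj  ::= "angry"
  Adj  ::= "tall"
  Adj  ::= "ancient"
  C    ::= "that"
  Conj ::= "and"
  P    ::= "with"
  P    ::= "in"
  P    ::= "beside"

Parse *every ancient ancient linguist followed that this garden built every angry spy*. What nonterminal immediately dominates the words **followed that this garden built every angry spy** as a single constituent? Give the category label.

S
  NP
    Det: every
    AP
      Adj: ancient
      AP
        Adj: ancient
    N: linguist
  VP
    V: followed
    CP
      C: that
      S
        NP
          Det: this
          N: garden
        VP
          V: built
          NP
            Det: every
            AP
              Adj: angry
            N: spy
The span 'followed that this garden built every angry spy' is the VP node built by VP → V CP.

VP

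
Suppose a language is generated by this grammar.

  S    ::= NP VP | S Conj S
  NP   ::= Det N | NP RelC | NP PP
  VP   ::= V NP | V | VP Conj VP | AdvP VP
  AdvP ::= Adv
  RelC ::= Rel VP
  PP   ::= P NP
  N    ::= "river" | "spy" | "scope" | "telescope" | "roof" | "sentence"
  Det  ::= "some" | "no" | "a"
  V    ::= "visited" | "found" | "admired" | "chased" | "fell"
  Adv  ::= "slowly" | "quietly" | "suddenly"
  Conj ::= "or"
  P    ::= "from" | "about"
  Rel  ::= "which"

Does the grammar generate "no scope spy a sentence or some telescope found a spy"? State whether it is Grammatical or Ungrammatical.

Ungrammatical

An N word can never sit immediately before an N word in any string this grammar generates, so the substring 'scope spy' rules out a derivation.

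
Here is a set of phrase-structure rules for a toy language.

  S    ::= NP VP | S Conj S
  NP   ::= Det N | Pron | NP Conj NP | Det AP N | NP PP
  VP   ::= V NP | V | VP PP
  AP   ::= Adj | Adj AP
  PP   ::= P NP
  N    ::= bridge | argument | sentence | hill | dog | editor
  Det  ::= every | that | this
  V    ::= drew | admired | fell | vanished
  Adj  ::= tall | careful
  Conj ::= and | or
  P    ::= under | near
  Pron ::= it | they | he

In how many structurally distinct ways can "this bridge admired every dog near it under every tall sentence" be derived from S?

5

Two of the 5 distinct bracketings:
[S [NP [Det this] [N bridge]] [VP [V admired] [NP [NP [Det every] [N dog]] [PP [P near] [NP [NP [Pron it]] [PP [P under] [NP [Det every] [AP [Adj tall]] [N sentence]]]]]]]]
[S [NP [Det this] [N bridge]] [VP [V admired] [NP [NP [NP [Det every] [N dog]] [PP [P near] [NP [Pron it]]]] [PP [P under] [NP [Det every] [AP [Adj tall]] [N sentence]]]]]]
The trees differ in how a recursive rule is bracketed over the same span.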